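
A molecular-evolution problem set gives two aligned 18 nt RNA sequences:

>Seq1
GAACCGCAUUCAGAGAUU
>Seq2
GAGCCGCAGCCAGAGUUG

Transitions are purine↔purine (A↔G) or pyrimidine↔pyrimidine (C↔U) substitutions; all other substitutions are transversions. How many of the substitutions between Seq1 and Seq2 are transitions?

Differing sites — 3:A/G (Ti); 9:U/G (Tv); 10:U/C (Ti); 16:A/U (Tv); 18:U/G (Tv).
Of the 5 differences, 2 transitions and 3 transversions, so the answer is 2.

2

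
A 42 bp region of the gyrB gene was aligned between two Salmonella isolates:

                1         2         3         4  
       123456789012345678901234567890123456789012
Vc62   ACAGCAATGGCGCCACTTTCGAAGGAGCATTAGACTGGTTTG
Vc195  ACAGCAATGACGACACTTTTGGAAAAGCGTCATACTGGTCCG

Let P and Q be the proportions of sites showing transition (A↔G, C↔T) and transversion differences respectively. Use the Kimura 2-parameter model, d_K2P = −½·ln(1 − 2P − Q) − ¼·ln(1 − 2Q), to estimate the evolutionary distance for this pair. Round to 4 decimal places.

Differing sites — 10:G/A (Ti); 13:C/A (Tv); 20:C/T (Ti); 22:A/G (Ti); 24:G/A (Ti); 25:G/A (Ti); 29:A/G (Ti); 31:T/C (Ti); 33:G/T (Tv); 40:T/C (Ti); 41:T/C (Ti).
Of the 11 differences, 9 transitions and 2 transversions over 42 sites: P = 9/42 = 0.214286, Q = 2/42 = 0.047619.
d = −0.5·ln(0.523809) − 0.25·ln(0.904762) = −0.5·(-0.646628) − 0.25·(-0.100083) = 0.3483.

0.3483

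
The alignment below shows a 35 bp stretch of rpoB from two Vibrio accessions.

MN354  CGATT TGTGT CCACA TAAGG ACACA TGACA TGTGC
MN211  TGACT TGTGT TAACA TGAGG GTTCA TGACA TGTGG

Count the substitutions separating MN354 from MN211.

9

Differing sites — 1:C/T; 4:T/C; 11:C/T; 12:C/A; 17:A/G; 21:A/G; 22:C/T; 23:A/T; 35:C/G.
That gives 9 mismatches out of 35 aligned sites, so the Hamming distance is 9.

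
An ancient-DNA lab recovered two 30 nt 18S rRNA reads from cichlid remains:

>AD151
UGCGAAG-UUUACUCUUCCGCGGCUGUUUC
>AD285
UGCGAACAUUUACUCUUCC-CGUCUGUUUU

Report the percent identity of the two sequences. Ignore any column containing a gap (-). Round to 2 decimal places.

Excluding the 2 gap columns leaves 28 comparable sites.
Differing sites — 7:G/C; 23:G/U; 30:C/U.
25 of the 28 comparable sites match, so the percent identity is 25/28 × 100 = 89.29%.

89.29%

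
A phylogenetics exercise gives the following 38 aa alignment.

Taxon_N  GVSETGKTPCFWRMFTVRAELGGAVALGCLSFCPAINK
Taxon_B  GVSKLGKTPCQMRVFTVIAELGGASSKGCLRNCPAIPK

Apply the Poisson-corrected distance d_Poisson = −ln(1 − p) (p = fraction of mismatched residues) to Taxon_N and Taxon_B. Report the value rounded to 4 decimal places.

The sequences differ at positions 4 (E/K), 5 (T/L), 11 (F/Q), 12 (W/M), 14 (M/V), 18 (R/I), 25 (V/S), 26 (A/S), 27 (L/K), 31 (S/R), 32 (F/N), 37 (N/P).
p = 12/38 = 0.315789.
d = −ln(1 − 0.315789) = −ln(0.684211) = 0.3795.

0.3795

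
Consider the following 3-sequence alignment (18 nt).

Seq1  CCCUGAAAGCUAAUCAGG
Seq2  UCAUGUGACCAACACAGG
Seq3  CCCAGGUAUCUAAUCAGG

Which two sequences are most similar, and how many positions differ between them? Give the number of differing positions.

Pairwise Hamming distances:
  Seq1 vs Seq2: 8
  Seq1 vs Seq3: 4
  Seq2 vs Seq3: 9
The smallest is 4, between Seq1 and Seq3.

4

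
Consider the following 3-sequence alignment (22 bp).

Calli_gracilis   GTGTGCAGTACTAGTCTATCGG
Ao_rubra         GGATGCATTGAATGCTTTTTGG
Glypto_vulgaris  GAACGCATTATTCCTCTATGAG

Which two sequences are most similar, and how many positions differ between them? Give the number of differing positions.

Pairwise Hamming distances:
  Calli_gracilis vs Ao_rubra: 11
  Calli_gracilis vs Glypto_vulgaris: 9
  Ao_rubra vs Glypto_vulgaris: 12
The smallest is 9, between Calli_gracilis and Glypto_vulgaris.

9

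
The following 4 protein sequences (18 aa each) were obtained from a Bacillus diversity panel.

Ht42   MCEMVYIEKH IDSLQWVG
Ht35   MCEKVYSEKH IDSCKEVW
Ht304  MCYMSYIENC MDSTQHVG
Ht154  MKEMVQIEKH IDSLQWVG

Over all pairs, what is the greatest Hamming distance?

11

Pairwise Hamming distances:
  Ht42 vs Ht35: 6
  Ht42 vs Ht304: 7
  Ht42 vs Ht154: 2
  Ht35 vs Ht304: 11
  Ht35 vs Ht154: 8
  Ht304 vs Ht154: 9
The largest is 11, between Ht35 and Ht304.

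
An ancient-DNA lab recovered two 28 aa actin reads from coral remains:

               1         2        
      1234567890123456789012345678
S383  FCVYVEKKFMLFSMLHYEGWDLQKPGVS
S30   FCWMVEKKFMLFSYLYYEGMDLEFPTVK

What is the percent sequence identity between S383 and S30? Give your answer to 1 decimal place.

Mismatches occur at site 3 (V↔W), site 4 (Y↔M), site 14 (M↔Y), site 16 (H↔Y), site 20 (W↔M), site 23 (Q↔E), site 24 (K↔F), site 26 (G↔T), site 28 (S↔K).
19 of the 28 sites match, so the percent identity is 19/28 × 100 = 67.9%.

67.9%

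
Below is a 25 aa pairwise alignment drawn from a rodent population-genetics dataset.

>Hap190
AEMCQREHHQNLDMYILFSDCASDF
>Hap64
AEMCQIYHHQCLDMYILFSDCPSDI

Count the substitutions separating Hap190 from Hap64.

5

Mismatches occur at site 6 (R/I), site 7 (E/Y), site 11 (N/C), site 22 (A/P), site 25 (F/I).
That gives 5 mismatches out of 25 aligned sites, so the Hamming distance is 5.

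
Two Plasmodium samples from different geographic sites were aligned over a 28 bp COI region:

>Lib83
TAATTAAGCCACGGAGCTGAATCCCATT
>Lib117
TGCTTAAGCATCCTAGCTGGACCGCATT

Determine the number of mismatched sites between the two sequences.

9

The sequences differ at positions 2 (A/G), 3 (A/C), 10 (C/A), 11 (A/T), 13 (G/C), 14 (G/T), 20 (A/G), 22 (T/C), 24 (C/G).
That gives 9 mismatches out of 28 aligned sites, so the Hamming distance is 9.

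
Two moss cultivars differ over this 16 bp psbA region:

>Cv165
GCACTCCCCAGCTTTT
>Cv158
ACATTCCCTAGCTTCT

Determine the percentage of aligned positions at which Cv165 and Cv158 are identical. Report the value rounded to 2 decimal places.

75.00%

Mismatches occur at site 1 (G→A), site 4 (C→T), site 9 (C→T), site 15 (T→C).
12 of the 16 sites match, so the percent identity is 12/16 × 100 = 75.00%.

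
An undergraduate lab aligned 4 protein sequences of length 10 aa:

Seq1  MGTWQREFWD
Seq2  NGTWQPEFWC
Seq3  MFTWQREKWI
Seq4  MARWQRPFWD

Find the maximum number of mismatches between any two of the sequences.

Pairwise Hamming distances:
  Seq1 vs Seq2: 3
  Seq1 vs Seq3: 3
  Seq1 vs Seq4: 3
  Seq2 vs Seq3: 5
  Seq2 vs Seq4: 6
  Seq3 vs Seq4: 5
The largest is 6, between Seq2 and Seq4.

6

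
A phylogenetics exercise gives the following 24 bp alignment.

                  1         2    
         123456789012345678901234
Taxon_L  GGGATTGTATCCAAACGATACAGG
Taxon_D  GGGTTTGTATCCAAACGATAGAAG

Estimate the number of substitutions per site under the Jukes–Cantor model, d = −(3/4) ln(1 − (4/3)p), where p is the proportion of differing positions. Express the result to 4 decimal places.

Differing sites — 4:A/T; 21:C/G; 23:G/A.
p = 3/24 = 0.125000.
d = −0.75 · ln(1 − (4/3)·0.125000) = −0.75 · ln(0.833333) = −0.75 · (-0.182322) = 0.1367.

0.1367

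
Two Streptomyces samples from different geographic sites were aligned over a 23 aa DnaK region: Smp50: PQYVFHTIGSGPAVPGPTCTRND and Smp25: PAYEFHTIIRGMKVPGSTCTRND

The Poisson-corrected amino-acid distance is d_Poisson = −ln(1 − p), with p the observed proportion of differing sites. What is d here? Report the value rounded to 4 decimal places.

0.3629

Differing sites — 2:Q/A; 4:V/E; 9:G/I; 10:S/R; 12:P/M; 13:A/K; 17:P/S.
p = 7/23 = 0.304348.
d = −ln(1 − 0.304348) = −ln(0.695652) = 0.3629.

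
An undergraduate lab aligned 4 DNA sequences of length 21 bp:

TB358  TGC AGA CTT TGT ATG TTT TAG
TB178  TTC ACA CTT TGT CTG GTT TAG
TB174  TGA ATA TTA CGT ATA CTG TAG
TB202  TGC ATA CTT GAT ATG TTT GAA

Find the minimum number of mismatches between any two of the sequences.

4

Pairwise Hamming distances:
  TB358 vs TB178: 4
  TB358 vs TB174: 8
  TB358 vs TB202: 5
  TB178 vs TB174: 10
  TB178 vs TB202: 8
  TB174 vs TB202: 10
The smallest is 4, between TB358 and TB178.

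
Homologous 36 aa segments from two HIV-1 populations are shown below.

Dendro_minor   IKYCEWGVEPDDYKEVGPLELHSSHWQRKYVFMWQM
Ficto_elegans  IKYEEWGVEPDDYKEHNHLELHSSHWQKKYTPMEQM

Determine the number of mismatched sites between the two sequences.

Mismatches occur at site 4 (C→E), site 16 (V→H), site 17 (G→N), site 18 (P→H), site 28 (R→K), site 31 (V→T), site 32 (F→P), site 34 (W→E).
That gives 8 mismatches out of 36 aligned sites, so the Hamming distance is 8.

8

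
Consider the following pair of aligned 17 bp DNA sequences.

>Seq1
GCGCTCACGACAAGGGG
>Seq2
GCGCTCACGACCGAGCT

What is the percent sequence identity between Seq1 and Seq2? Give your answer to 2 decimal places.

70.59%

The sequences differ at positions 12 (A/C), 13 (A/G), 14 (G/A), 16 (G/C), 17 (G/T).
12 of the 17 sites match, so the percent identity is 12/17 × 100 = 70.59%.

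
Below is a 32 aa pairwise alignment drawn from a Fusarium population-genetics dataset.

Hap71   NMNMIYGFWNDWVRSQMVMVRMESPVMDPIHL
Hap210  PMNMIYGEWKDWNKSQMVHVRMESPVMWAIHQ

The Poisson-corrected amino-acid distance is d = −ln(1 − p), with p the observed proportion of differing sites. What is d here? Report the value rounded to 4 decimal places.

0.3302

Mismatches occur at site 1 (N→P), site 8 (F→E), site 10 (N→K), site 13 (V→N), site 14 (R→K), site 19 (M→H), site 28 (D→W), site 29 (P→A), site 32 (L→Q).
p = 9/32 = 0.281250.
d = −ln(1 − 0.281250) = −ln(0.718750) = 0.3302.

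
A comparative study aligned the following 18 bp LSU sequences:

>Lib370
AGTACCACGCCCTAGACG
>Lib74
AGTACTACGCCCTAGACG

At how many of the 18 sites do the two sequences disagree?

The sequences differ at position 6 (C/T).
That gives 1 mismatch out of 18 aligned sites, so the Hamming distance is 1.

1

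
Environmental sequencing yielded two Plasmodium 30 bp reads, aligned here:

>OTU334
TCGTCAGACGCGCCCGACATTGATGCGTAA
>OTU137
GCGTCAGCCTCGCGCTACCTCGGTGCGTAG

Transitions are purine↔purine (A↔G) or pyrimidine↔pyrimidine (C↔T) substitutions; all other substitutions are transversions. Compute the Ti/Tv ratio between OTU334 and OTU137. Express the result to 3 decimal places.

The sequences differ at positions 1 (T/G, transversion), 8 (A/C, transversion), 10 (G/T, transversion), 14 (C/G, transversion), 16 (G/T, transversion), 19 (A/C, transversion), 21 (T/C, transition), 23 (A/G, transition), 30 (A/G, transition).
Of the 9 differences, 3 transitions and 6 transversions, so Ti/Tv = 3/6 = 0.500.

0.500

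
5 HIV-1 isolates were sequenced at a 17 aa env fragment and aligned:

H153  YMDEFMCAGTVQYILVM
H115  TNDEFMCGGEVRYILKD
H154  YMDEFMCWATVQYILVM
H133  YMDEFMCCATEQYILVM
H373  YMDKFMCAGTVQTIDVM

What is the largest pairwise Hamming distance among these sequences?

Pairwise Hamming distances:
  H153 vs H115: 7
  H153 vs H154: 2
  H153 vs H133: 3
  H153 vs H373: 3
  H115 vs H154: 8
  H115 vs H133: 9
  H115 vs H373: 10
  H154 vs H133: 2
  H154 vs H373: 5
  H133 vs H373: 6
The largest is 10, between H115 and H373.

10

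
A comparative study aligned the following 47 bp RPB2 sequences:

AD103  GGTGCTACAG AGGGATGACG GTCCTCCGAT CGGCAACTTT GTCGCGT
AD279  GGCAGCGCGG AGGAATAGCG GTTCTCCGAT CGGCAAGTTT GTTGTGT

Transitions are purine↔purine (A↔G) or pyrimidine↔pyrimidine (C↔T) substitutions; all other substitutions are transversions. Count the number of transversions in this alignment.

Differing sites — 3:T/C (Ti); 4:G/A (Ti); 5:C/G (Tv); 6:T/C (Ti); 7:A/G (Ti); 9:A/G (Ti); 14:G/A (Ti); 17:G/A (Ti); 18:A/G (Ti); 23:C/T (Ti); 37:C/G (Tv); 43:C/T (Ti); 45:C/T (Ti).
Of the 13 differences, 11 transitions and 2 transversions, so the answer is 2.

2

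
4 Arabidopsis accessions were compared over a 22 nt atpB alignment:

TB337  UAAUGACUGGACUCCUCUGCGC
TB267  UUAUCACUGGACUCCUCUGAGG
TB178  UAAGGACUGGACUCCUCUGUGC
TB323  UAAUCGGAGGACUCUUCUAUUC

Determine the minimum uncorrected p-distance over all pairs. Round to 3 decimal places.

0.091

Pairwise Hamming distances:
  TB337 vs TB267: 4
  TB337 vs TB178: 2
  TB337 vs TB323: 8
  TB267 vs TB178: 5
  TB267 vs TB323: 9
  TB178 vs TB323: 8
The smallest is 2 mismatches, between TB337 and TB178; p = 2/22 = 0.091.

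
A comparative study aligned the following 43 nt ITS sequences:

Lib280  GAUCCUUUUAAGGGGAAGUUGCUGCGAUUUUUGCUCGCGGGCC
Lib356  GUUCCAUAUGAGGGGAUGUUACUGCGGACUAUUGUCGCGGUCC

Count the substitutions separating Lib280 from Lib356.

Mismatches occur at site 2 (A↔U), site 6 (U↔A), site 8 (U↔A), site 10 (A↔G), site 17 (A↔U), site 21 (G↔A), site 27 (A↔G), site 28 (U↔A), site 29 (U↔C), site 31 (U↔A), site 33 (G↔U), site 34 (C↔G), site 41 (G↔U).
That gives 13 mismatches out of 43 aligned sites, so the Hamming distance is 13.

13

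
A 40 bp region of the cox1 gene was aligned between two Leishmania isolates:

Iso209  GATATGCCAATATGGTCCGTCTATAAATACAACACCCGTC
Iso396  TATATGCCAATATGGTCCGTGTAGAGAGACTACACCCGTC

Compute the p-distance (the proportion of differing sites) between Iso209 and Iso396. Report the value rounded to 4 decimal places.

Differing sites — 1:G/T; 21:C/G; 24:T/G; 26:A/G; 28:T/G; 31:A/T.
There are 6 differences over 40 sites, so p = 6/40 = 0.1500.

0.1500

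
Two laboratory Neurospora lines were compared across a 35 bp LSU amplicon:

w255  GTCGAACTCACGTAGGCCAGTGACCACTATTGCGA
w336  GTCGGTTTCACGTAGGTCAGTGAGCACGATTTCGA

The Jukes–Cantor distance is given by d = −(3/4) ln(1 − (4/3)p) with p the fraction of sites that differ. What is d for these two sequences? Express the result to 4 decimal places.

The sequences differ at positions 5 (A/G), 6 (A/T), 7 (C/T), 17 (C/T), 24 (C/G), 28 (T/G), 32 (G/T).
p = 7/35 = 0.200000.
d = −0.75 · ln(1 − (4/3)·0.200000) = −0.75 · ln(0.733333) = −0.75 · (-0.310155) = 0.2326.

0.2326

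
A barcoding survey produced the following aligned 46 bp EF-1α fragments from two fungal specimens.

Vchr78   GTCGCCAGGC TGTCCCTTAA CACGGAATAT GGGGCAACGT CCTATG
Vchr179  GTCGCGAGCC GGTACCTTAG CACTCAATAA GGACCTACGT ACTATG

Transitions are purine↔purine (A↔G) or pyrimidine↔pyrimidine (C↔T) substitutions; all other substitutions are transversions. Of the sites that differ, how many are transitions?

The sequences differ at positions 6 (C/G, transversion), 9 (G/C, transversion), 11 (T/G, transversion), 14 (C/A, transversion), 20 (A/G, transition), 24 (G/T, transversion), 25 (G/C, transversion), 30 (T/A, transversion), 33 (G/A, transition), 34 (G/C, transversion), 36 (A/T, transversion), 41 (C/A, transversion).
Of the 12 differences, 2 transitions and 10 transversions, so the answer is 2.

2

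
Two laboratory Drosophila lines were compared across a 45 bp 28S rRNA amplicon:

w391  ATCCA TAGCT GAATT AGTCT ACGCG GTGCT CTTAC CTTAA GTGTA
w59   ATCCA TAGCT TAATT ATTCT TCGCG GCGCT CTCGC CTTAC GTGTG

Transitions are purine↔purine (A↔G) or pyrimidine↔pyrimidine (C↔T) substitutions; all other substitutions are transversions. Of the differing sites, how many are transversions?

Mismatches occur at site 11 (G→T, transversion), site 17 (G→T, transversion), site 21 (A→T, transversion), site 27 (T→C, transition), site 33 (T→C, transition), site 34 (A→G, transition), site 40 (A→C, transversion), site 45 (A→G, transition).
Of the 8 differences, 4 transitions and 4 transversions, so the answer is 4.

4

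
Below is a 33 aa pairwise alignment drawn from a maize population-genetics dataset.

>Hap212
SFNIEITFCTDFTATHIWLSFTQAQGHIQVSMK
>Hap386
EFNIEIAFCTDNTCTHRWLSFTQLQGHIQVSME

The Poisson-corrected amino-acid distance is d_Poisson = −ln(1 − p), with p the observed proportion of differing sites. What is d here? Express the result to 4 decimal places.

Mismatches occur at site 1 (S/E), site 7 (T/A), site 12 (F/N), site 14 (A/C), site 17 (I/R), site 24 (A/L), site 33 (K/E).
p = 7/33 = 0.212121.
d = −ln(1 − 0.212121) = −ln(0.787879) = 0.2384.

0.2384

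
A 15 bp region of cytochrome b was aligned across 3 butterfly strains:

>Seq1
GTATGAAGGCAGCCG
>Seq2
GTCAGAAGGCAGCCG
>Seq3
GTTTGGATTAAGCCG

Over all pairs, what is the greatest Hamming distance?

6

Pairwise Hamming distances:
  Seq1 vs Seq2: 2
  Seq1 vs Seq3: 5
  Seq2 vs Seq3: 6
The largest is 6, between Seq2 and Seq3.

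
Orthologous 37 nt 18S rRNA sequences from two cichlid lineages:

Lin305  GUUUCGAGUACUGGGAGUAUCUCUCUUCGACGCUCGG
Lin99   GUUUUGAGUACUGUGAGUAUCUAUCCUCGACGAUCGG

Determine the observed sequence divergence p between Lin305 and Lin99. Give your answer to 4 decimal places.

Differing sites — 5:C/U; 14:G/U; 23:C/A; 26:U/C; 33:C/A.
There are 5 differences over 37 sites, so p = 5/37 = 0.1351.

0.1351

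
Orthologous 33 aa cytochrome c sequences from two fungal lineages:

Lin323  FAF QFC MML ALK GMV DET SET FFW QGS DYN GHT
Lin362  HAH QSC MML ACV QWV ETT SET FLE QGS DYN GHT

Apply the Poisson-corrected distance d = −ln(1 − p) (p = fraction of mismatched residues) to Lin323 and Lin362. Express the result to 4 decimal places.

Differing sites — 1:F/H; 3:F/H; 5:F/S; 11:L/C; 12:K/V; 13:G/Q; 14:M/W; 16:D/E; 17:E/T; 23:F/L; 24:W/E.
p = 11/33 = 0.333333.
d = −ln(1 − 0.333333) = −ln(0.666667) = 0.4055.

0.4055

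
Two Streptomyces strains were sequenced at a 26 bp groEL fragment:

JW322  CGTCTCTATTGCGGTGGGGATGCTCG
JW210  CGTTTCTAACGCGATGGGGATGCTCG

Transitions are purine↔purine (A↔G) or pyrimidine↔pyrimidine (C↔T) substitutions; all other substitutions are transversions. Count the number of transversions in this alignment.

1

Mismatches occur at site 4 (C↔T, transition), site 9 (T↔A, transversion), site 10 (T↔C, transition), site 14 (G↔A, transition).
Of the 4 differences, 3 transitions and 1 transversion, so the answer is 1.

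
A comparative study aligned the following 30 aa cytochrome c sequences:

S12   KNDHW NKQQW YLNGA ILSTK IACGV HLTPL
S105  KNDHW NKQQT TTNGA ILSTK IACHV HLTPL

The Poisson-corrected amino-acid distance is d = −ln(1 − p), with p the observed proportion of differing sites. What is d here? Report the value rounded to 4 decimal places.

Mismatches occur at site 10 (W/T), site 11 (Y/T), site 12 (L/T), site 24 (G/H).
p = 4/30 = 0.133333.
d = −ln(1 − 0.133333) = −ln(0.866667) = 0.1431.

0.1431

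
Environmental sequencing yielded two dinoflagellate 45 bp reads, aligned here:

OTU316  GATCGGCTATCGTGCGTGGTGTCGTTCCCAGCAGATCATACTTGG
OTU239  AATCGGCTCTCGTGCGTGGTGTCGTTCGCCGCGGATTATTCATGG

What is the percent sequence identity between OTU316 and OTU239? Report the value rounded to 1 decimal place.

82.2%

Mismatches occur at site 1 (G/A), site 9 (A/C), site 28 (C/G), site 30 (A/C), site 33 (A/G), site 37 (C/T), site 40 (A/T), site 42 (T/A).
37 of the 45 sites match, so the percent identity is 37/45 × 100 = 82.2%.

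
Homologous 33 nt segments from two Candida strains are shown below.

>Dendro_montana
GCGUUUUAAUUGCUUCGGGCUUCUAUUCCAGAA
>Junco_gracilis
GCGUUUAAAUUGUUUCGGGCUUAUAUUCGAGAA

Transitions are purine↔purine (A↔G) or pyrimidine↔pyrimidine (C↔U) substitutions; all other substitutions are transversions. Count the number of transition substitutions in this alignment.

Mismatches occur at site 7 (U/A, transversion), site 13 (C/U, transition), site 23 (C/A, transversion), site 29 (C/G, transversion).
Of the 4 differences, 1 transition and 3 transversions, so the answer is 1.

1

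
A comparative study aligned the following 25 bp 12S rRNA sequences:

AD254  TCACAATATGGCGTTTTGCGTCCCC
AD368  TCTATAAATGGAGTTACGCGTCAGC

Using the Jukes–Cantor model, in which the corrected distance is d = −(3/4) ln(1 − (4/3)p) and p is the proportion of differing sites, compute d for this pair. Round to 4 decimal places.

0.4904

Mismatches occur at site 3 (A/T), site 4 (C/A), site 5 (A/T), site 7 (T/A), site 12 (C/A), site 16 (T/A), site 17 (T/C), site 23 (C/A), site 24 (C/G).
p = 9/25 = 0.360000.
d = −0.75 · ln(1 − (4/3)·0.360000) = −0.75 · ln(0.520000) = −0.75 · (-0.653926) = 0.4904.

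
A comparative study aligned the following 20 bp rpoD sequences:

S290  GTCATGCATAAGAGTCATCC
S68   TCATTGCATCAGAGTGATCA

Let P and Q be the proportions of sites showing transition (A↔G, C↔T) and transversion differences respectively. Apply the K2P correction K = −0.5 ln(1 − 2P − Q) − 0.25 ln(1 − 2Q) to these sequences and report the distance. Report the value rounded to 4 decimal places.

0.4845

The sequences differ at positions 1 (G/T, transversion), 2 (T/C, transition), 3 (C/A, transversion), 4 (A/T, transversion), 10 (A/C, transversion), 16 (C/G, transversion), 20 (C/A, transversion).
Of the 7 differences, 1 transition and 6 transversions over 20 sites: P = 1/20 = 0.050000, Q = 6/20 = 0.300000.
d = −0.5·ln(0.600000) − 0.25·ln(0.400000) = −0.5·(-0.510826) − 0.25·(-0.916291) = 0.4845.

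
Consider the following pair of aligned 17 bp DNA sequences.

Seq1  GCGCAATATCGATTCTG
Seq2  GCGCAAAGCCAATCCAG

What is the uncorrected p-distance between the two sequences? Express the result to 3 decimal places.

Mismatches occur at site 7 (T↔A), site 8 (A↔G), site 9 (T↔C), site 11 (G↔A), site 14 (T↔C), site 16 (T↔A).
There are 6 differences over 17 sites, so p = 6/17 = 0.353.

0.353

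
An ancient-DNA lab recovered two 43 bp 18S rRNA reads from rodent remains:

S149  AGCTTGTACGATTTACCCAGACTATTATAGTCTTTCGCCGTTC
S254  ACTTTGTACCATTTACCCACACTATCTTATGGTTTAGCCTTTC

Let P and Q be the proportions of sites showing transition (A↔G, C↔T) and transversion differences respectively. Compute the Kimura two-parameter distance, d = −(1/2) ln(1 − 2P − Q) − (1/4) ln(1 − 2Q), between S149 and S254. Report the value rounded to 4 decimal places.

0.3156

Differing sites — 2:G/C (Tv); 3:C/T (Ti); 10:G/C (Tv); 20:G/C (Tv); 26:T/C (Ti); 27:A/T (Tv); 30:G/T (Tv); 31:T/G (Tv); 32:C/G (Tv); 36:C/A (Tv); 40:G/T (Tv).
Of the 11 differences, 2 transitions and 9 transversions over 43 sites: P = 2/43 = 0.046512, Q = 9/43 = 0.209302.
d = −0.5·ln(0.697674) − 0.25·ln(0.581396) = −0.5·(-0.360003) − 0.25·(-0.542323) = 0.3156.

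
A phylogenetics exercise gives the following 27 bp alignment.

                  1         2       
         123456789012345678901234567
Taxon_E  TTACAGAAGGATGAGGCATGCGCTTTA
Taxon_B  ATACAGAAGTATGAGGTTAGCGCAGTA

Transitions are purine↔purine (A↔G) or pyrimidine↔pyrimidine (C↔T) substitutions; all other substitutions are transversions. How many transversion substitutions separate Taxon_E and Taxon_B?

6

Differing sites — 1:T/A (Tv); 10:G/T (Tv); 17:C/T (Ti); 18:A/T (Tv); 19:T/A (Tv); 24:T/A (Tv); 25:T/G (Tv).
Of the 7 differences, 1 transition and 6 transversions, so the answer is 6.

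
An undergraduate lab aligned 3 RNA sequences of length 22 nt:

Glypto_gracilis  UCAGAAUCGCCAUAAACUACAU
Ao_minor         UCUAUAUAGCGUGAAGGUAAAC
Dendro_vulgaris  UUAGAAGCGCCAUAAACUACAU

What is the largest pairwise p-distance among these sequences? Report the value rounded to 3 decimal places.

0.591

Pairwise Hamming distances:
  Glypto_gracilis vs Ao_minor: 11
  Glypto_gracilis vs Dendro_vulgaris: 2
  Ao_minor vs Dendro_vulgaris: 13
The largest is 13 mismatches, between Ao_minor and Dendro_vulgaris; p = 13/22 = 0.591.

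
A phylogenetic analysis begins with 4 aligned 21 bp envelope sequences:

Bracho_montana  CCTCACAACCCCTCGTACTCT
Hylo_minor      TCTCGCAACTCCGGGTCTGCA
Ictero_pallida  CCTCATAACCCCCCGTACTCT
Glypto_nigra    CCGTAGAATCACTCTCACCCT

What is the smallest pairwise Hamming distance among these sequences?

2

Pairwise Hamming distances:
  Bracho_montana vs Hylo_minor: 9
  Bracho_montana vs Ictero_pallida: 2
  Bracho_montana vs Glypto_nigra: 8
  Hylo_minor vs Ictero_pallida: 10
  Hylo_minor vs Glypto_nigra: 16
  Ictero_pallida vs Glypto_nigra: 9
The smallest is 2, between Bracho_montana and Ictero_pallida.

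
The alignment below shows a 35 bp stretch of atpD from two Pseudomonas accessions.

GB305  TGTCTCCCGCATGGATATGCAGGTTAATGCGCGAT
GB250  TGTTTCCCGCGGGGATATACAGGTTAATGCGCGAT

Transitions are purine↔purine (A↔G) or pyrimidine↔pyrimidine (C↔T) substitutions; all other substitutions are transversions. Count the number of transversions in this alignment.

Mismatches occur at site 4 (C/T, transition), site 11 (A/G, transition), site 12 (T/G, transversion), site 19 (G/A, transition).
Of the 4 differences, 3 transitions and 1 transversion, so the answer is 1.

1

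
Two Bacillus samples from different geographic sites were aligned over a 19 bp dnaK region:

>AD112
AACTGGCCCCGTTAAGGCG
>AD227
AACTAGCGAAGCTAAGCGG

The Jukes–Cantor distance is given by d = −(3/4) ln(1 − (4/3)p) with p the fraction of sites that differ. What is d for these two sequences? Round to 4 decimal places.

Mismatches occur at site 5 (G↔A), site 8 (C↔G), site 9 (C↔A), site 10 (C↔A), site 12 (T↔C), site 17 (G↔C), site 18 (C↔G).
p = 7/19 = 0.368421.
d = −0.75 · ln(1 − (4/3)·0.368421) = −0.75 · ln(0.508772) = −0.75 · (-0.675755) = 0.5068.

0.5068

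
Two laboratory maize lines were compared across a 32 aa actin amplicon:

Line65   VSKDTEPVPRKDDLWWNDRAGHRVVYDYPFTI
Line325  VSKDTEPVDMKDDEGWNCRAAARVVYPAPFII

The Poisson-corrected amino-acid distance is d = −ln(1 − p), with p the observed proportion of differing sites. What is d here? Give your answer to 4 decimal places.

Differing sites — 9:P/D; 10:R/M; 14:L/E; 15:W/G; 18:D/C; 21:G/A; 22:H/A; 27:D/P; 28:Y/A; 31:T/I.
p = 10/32 = 0.312500.
d = −ln(1 − 0.312500) = −ln(0.687500) = 0.3747.

0.3747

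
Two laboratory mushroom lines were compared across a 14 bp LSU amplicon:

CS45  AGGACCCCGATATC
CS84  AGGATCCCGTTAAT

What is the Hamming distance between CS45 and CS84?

Mismatches occur at site 5 (C↔T), site 10 (A↔T), site 13 (T↔A), site 14 (C↔T).
That gives 4 mismatches out of 14 aligned sites, so the Hamming distance is 4.

4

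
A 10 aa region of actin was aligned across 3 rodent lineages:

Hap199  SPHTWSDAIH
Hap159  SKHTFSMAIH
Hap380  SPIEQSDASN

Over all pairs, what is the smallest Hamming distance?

Pairwise Hamming distances:
  Hap199 vs Hap159: 3
  Hap199 vs Hap380: 5
  Hap159 vs Hap380: 7
The smallest is 3, between Hap199 and Hap159.

3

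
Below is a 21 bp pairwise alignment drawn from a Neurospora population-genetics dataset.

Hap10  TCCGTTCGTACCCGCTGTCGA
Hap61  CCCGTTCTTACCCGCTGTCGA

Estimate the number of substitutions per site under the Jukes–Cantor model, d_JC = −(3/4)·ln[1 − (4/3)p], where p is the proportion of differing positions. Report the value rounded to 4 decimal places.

Differing sites — 1:T/C; 8:G/T.
p = 2/21 = 0.095238.
d = −0.75 · ln(1 − (4/3)·0.095238) = −0.75 · ln(0.873016) = −0.75 · (-0.135801) = 0.1019.

0.1019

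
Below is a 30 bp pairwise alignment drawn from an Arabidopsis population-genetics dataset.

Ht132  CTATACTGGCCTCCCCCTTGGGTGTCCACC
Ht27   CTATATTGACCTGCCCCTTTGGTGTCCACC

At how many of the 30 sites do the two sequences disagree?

The sequences differ at positions 6 (C/T), 9 (G/A), 13 (C/G), 20 (G/T).
That gives 4 mismatches out of 30 aligned sites, so the Hamming distance is 4.

4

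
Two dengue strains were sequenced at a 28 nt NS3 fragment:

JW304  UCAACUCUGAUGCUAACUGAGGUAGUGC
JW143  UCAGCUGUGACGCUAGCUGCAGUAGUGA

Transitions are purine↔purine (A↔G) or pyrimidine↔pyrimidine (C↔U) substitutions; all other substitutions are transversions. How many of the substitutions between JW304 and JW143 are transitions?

4

The sequences differ at positions 4 (A/G, transition), 7 (C/G, transversion), 11 (U/C, transition), 16 (A/G, transition), 20 (A/C, transversion), 21 (G/A, transition), 28 (C/A, transversion).
Of the 7 differences, 4 transitions and 3 transversions, so the answer is 4.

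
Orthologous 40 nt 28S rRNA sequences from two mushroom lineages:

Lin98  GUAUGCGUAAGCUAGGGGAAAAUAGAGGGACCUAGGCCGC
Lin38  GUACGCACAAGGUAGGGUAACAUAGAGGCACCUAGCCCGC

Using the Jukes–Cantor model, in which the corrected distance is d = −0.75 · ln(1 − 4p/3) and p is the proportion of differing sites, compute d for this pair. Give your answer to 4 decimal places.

0.2326

Mismatches occur at site 4 (U↔C), site 7 (G↔A), site 8 (U↔C), site 12 (C↔G), site 18 (G↔U), site 21 (A↔C), site 29 (G↔C), site 36 (G↔C).
p = 8/40 = 0.200000.
d = −0.75 · ln(1 − (4/3)·0.200000) = −0.75 · ln(0.733333) = −0.75 · (-0.310155) = 0.2326.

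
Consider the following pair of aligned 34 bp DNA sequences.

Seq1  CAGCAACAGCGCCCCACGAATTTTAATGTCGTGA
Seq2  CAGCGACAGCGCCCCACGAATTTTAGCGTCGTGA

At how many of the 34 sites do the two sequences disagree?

The sequences differ at positions 5 (A/G), 26 (A/G), 27 (T/C).
That gives 3 mismatches out of 34 aligned sites, so the Hamming distance is 3.

3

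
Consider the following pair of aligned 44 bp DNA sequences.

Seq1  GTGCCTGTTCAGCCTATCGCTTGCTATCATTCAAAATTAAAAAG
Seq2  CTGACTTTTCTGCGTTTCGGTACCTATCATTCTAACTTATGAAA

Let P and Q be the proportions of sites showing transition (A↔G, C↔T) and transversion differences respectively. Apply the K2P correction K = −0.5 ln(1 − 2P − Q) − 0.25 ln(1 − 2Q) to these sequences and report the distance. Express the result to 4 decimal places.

Mismatches occur at site 1 (G/C, transversion), site 4 (C/A, transversion), site 7 (G/T, transversion), site 11 (A/T, transversion), site 14 (C/G, transversion), site 16 (A/T, transversion), site 20 (C/G, transversion), site 22 (T/A, transversion), site 23 (G/C, transversion), site 33 (A/T, transversion), site 36 (A/C, transversion), site 40 (A/T, transversion), site 41 (A/G, transition), site 44 (G/A, transition).
Of the 14 differences, 2 transitions and 12 transversions over 44 sites: P = 2/44 = 0.045455, Q = 12/44 = 0.272727.
d = −0.5·ln(0.636363) − 0.25·ln(0.454546) = −0.5·(-0.451986) − 0.25·(-0.788456) = 0.4231.

0.4231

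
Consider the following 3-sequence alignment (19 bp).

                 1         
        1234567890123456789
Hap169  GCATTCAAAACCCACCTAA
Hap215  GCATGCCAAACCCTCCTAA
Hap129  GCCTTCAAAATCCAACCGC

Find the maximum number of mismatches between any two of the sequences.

Pairwise Hamming distances:
  Hap169 vs Hap215: 3
  Hap169 vs Hap129: 6
  Hap215 vs Hap129: 9
The largest is 9, between Hap215 and Hap129.

9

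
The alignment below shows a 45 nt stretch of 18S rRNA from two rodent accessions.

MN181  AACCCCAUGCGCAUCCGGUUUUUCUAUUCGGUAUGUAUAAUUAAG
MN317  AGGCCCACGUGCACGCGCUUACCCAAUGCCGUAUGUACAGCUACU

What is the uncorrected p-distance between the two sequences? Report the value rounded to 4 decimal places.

The sequences differ at positions 2 (A/G), 3 (C/G), 8 (U/C), 10 (C/U), 14 (U/C), 15 (C/G), 18 (G/C), 21 (U/A), 22 (U/C), 23 (U/C), 25 (U/A), 28 (U/G), 30 (G/C), 38 (U/C), 40 (A/G), 41 (U/C), 44 (A/C), 45 (G/U).
There are 18 differences over 45 sites, so p = 18/45 = 0.4000.

0.4000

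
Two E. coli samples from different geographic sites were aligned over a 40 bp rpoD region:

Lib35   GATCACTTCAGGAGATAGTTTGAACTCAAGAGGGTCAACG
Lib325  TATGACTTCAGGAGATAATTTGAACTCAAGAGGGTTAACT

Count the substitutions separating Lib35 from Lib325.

5

Differing sites — 1:G/T; 4:C/G; 18:G/A; 36:C/T; 40:G/T.
That gives 5 mismatches out of 40 aligned sites, so the Hamming distance is 5.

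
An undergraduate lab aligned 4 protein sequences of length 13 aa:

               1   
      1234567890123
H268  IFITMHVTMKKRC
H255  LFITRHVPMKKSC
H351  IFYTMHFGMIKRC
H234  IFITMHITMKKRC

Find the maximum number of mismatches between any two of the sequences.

7

Pairwise Hamming distances:
  H268 vs H255: 4
  H268 vs H351: 4
  H268 vs H234: 1
  H255 vs H351: 7
  H255 vs H234: 5
  H351 vs H234: 4
The largest is 7, between H255 and H351.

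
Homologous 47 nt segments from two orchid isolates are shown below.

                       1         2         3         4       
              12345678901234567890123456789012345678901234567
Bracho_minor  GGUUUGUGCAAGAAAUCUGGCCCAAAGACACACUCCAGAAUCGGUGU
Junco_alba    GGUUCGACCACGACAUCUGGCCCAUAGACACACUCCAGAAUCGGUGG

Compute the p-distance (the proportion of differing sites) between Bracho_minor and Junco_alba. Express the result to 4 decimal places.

0.1489

Differing sites — 5:U/C; 7:U/A; 8:G/C; 11:A/C; 14:A/C; 25:A/U; 47:U/G.
There are 7 differences over 47 sites, so p = 7/47 = 0.1489.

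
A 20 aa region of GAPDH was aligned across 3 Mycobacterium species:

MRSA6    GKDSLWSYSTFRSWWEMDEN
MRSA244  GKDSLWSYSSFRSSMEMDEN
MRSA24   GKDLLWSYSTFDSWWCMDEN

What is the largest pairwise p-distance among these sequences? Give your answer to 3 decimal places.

Pairwise Hamming distances:
  MRSA6 vs MRSA244: 3
  MRSA6 vs MRSA24: 3
  MRSA244 vs MRSA24: 6
The largest is 6 mismatches, between MRSA244 and MRSA24; p = 6/20 = 0.300.

0.300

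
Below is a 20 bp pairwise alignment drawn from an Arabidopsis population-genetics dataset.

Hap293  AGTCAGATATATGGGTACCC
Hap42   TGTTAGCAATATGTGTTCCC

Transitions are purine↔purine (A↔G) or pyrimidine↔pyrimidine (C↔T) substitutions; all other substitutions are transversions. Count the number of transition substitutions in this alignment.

1

Differing sites — 1:A/T (Tv); 4:C/T (Ti); 7:A/C (Tv); 8:T/A (Tv); 14:G/T (Tv); 17:A/T (Tv).
Of the 6 differences, 1 transition and 5 transversions, so the answer is 1.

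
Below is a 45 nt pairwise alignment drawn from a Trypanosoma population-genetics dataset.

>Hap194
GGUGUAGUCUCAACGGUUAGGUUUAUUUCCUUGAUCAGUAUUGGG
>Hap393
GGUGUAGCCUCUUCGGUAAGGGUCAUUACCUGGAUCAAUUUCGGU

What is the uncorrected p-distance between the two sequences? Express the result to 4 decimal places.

Mismatches occur at site 8 (U↔C), site 12 (A↔U), site 13 (A↔U), site 18 (U↔A), site 22 (U↔G), site 24 (U↔C), site 28 (U↔A), site 32 (U↔G), site 38 (G↔A), site 40 (A↔U), site 42 (U↔C), site 45 (G↔U).
There are 12 differences over 45 sites, so p = 12/45 = 0.2667.

0.2667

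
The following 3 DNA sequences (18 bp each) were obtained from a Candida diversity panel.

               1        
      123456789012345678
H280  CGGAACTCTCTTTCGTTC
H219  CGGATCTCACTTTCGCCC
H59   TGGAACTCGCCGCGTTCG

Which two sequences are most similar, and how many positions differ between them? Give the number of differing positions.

Pairwise Hamming distances:
  H280 vs H219: 4
  H280 vs H59: 9
  H219 vs H59: 10
The smallest is 4, between H280 and H219.

4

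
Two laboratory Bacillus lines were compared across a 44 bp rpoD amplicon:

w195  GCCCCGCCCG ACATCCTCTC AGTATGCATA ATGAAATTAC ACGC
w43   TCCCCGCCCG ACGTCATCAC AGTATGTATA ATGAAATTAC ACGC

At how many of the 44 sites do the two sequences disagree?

The sequences differ at positions 1 (G/T), 13 (A/G), 16 (C/A), 19 (T/A), 27 (C/T).
That gives 5 mismatches out of 44 aligned sites, so the Hamming distance is 5.

5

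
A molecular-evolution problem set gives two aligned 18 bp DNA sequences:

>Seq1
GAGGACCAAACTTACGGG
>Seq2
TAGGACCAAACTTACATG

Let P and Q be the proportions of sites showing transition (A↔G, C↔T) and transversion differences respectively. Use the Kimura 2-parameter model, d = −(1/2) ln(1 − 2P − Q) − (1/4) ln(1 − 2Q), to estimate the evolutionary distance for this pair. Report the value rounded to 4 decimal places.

0.1885

Differing sites — 1:G/T (Tv); 16:G/A (Ti); 17:G/T (Tv).
Of the 3 differences, 1 transition and 2 transversions over 18 sites: P = 1/18 = 0.055556, Q = 2/18 = 0.111111.
d = −0.5·ln(0.777777) − 0.25·ln(0.777778) = −0.5·(-0.251315) − 0.25·(-0.251314) = 0.1885.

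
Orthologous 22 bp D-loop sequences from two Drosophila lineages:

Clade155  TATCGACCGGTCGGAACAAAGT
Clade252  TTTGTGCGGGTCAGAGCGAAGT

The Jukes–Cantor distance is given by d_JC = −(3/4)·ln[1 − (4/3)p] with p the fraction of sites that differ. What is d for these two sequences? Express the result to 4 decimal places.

Mismatches occur at site 2 (A↔T), site 4 (C↔G), site 5 (G↔T), site 6 (A↔G), site 8 (C↔G), site 13 (G↔A), site 16 (A↔G), site 18 (A↔G).
p = 8/22 = 0.363636.
d = −0.75 · ln(1 − (4/3)·0.363636) = −0.75 · ln(0.515152) = −0.75 · (-0.663293) = 0.4975.

0.4975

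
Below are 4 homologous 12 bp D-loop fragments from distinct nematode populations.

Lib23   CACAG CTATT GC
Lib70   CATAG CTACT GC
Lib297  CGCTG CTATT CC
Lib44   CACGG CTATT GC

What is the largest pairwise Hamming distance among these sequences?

5

Pairwise Hamming distances:
  Lib23 vs Lib70: 2
  Lib23 vs Lib297: 3
  Lib23 vs Lib44: 1
  Lib70 vs Lib297: 5
  Lib70 vs Lib44: 3
  Lib297 vs Lib44: 3
The largest is 5, between Lib70 and Lib297.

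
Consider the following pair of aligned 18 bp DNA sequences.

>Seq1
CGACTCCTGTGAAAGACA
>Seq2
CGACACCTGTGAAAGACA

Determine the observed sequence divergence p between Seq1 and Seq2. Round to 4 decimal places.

The sequences differ at position 5 (T/A).
There are 1 differences over 18 sites, so p = 1/18 = 0.0556.

0.0556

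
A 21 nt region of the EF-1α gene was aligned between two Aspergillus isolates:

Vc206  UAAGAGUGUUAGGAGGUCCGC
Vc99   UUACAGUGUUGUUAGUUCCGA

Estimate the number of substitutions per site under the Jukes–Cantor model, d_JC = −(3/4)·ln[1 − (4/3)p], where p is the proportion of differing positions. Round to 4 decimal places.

Differing sites — 2:A/U; 4:G/C; 11:A/G; 12:G/U; 13:G/U; 16:G/U; 21:C/A.
p = 7/21 = 0.333333.
d = −0.75 · ln(1 − (4/3)·0.333333) = −0.75 · ln(0.555556) = −0.75 · (-0.587786) = 0.4408.

0.4408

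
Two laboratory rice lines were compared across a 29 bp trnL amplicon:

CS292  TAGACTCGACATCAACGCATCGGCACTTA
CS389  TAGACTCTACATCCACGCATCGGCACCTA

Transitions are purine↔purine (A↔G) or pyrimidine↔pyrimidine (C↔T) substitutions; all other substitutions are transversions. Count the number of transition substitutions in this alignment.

The sequences differ at positions 8 (G/T, transversion), 14 (A/C, transversion), 27 (T/C, transition).
Of the 3 differences, 1 transition and 2 transversions, so the answer is 1.

1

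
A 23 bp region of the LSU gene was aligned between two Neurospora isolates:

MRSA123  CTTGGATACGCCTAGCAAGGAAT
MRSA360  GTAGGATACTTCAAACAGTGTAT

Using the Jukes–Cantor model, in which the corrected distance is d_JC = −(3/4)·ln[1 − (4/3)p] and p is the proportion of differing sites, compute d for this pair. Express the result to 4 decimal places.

The sequences differ at positions 1 (C/G), 3 (T/A), 10 (G/T), 11 (C/T), 13 (T/A), 15 (G/A), 18 (A/G), 19 (G/T), 21 (A/T).
p = 9/23 = 0.391304.
d = −0.75 · ln(1 − (4/3)·0.391304) = −0.75 · ln(0.478261) = −0.75 · (-0.737599) = 0.5532.

0.5532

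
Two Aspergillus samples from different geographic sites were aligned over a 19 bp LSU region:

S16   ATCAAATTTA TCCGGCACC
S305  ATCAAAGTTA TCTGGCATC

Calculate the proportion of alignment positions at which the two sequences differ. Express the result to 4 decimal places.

Mismatches occur at site 7 (T→G), site 13 (C→T), site 18 (C→T).
There are 3 differences over 19 sites, so p = 3/19 = 0.1579.

0.1579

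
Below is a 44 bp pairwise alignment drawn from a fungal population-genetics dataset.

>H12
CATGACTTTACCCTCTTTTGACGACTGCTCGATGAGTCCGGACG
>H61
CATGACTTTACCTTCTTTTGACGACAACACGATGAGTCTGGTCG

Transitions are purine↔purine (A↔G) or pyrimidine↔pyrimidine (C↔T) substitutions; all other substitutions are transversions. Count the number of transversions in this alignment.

Differing sites — 13:C/T (Ti); 26:T/A (Tv); 27:G/A (Ti); 29:T/A (Tv); 39:C/T (Ti); 42:A/T (Tv).
Of the 6 differences, 3 transitions and 3 transversions, so the answer is 3.

3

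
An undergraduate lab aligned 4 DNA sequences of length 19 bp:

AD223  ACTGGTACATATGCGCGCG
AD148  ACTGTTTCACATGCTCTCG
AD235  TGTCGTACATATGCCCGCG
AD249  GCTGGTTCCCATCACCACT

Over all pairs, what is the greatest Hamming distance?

Pairwise Hamming distances:
  AD223 vs AD148: 5
  AD223 vs AD235: 4
  AD223 vs AD249: 9
  AD148 vs AD235: 8
  AD148 vs AD249: 8
  AD235 vs AD249: 10
The largest is 10, between AD235 and AD249.

10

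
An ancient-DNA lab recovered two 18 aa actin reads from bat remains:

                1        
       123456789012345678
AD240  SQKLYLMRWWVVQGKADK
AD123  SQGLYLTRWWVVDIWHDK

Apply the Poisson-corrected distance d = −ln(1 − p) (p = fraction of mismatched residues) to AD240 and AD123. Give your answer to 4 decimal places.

0.4055

Differing sites — 3:K/G; 7:M/T; 13:Q/D; 14:G/I; 15:K/W; 16:A/H.
p = 6/18 = 0.333333.
d = −ln(1 − 0.333333) = −ln(0.666667) = 0.4055.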